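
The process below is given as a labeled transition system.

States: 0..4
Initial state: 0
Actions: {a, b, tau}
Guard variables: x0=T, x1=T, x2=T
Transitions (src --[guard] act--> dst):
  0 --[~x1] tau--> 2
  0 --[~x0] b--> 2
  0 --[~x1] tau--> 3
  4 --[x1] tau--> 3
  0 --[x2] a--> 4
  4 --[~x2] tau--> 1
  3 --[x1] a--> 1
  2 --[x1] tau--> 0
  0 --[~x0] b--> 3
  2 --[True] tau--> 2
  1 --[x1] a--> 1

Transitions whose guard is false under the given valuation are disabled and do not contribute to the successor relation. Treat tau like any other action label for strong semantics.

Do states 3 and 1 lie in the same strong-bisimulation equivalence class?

Refine partition for ~:
  round 0: {{0,1,2,3,4}}
  round 1: {{0,1,3},{2,4}}
  round 2: {{0},{1,3},{2},{4}}
stable after 3 split(s): 4 block(s)
class of 3: {1,3}; class of 1: {1,3}

Answer: BISIMILAR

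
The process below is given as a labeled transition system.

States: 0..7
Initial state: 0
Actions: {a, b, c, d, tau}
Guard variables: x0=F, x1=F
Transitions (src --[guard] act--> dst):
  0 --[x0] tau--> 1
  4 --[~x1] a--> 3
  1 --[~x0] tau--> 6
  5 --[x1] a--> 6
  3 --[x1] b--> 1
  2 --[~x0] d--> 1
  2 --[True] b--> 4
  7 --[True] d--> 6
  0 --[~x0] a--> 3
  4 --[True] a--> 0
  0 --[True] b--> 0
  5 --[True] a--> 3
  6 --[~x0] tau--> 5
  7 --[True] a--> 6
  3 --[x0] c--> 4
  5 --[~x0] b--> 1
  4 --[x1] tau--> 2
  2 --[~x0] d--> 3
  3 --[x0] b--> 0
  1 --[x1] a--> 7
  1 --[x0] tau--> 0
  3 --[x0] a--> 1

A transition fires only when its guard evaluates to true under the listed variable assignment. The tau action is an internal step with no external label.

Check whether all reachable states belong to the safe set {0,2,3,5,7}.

Inv-set: {0,2,3,5,7}
Reachable = {0,3}
  0: safe
  3: safe

Answer: INVARIANT HOLDS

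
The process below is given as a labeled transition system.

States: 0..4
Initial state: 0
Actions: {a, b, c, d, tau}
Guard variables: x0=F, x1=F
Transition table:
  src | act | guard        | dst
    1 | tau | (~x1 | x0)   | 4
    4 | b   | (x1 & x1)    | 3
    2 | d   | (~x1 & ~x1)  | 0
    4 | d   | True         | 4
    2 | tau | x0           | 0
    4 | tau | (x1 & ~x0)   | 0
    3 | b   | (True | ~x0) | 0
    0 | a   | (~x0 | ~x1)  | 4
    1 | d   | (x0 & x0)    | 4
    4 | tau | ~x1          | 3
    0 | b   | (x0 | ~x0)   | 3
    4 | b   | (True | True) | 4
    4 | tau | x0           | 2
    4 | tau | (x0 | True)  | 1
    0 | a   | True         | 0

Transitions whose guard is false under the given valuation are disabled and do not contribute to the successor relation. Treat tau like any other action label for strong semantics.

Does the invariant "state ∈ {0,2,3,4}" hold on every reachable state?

Answer: INVARIANT VIOLATED at state 1

Trace:
Inv-set: {0,2,3,4}
R = {0,1,3,4}
  0: ✓
  1: VIOLATES
  3: ✓
  4: ✓
counterexample path to 1: a·tau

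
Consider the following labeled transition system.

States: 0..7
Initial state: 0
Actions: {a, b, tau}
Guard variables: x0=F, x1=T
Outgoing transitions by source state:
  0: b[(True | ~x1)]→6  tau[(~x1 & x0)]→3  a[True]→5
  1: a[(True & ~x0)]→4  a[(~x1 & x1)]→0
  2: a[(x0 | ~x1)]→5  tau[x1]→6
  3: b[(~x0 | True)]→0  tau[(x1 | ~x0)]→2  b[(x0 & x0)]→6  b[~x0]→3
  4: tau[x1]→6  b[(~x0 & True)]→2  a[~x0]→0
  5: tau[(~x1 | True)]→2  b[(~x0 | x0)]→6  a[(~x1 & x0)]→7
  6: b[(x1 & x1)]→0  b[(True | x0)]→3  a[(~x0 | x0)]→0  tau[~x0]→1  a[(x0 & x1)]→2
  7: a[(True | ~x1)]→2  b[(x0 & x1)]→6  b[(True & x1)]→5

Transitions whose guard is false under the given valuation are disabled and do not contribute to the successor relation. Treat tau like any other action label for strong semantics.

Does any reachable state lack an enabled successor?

R = {0,1,2,3,4,5,6}
  0: a→5  b→6  [2 out]
  1: a→4  [1 out]
  2: tau→6  [1 out]
  3: b→0  b→3  tau→2  [3 out]
  4: a→0  b→2  tau→6  [3 out]
  5: b→6  tau→2  [2 out]
  6: a→0  b→0  b→3  tau→1  [4 out]

Answer: DEADLOCK-FREE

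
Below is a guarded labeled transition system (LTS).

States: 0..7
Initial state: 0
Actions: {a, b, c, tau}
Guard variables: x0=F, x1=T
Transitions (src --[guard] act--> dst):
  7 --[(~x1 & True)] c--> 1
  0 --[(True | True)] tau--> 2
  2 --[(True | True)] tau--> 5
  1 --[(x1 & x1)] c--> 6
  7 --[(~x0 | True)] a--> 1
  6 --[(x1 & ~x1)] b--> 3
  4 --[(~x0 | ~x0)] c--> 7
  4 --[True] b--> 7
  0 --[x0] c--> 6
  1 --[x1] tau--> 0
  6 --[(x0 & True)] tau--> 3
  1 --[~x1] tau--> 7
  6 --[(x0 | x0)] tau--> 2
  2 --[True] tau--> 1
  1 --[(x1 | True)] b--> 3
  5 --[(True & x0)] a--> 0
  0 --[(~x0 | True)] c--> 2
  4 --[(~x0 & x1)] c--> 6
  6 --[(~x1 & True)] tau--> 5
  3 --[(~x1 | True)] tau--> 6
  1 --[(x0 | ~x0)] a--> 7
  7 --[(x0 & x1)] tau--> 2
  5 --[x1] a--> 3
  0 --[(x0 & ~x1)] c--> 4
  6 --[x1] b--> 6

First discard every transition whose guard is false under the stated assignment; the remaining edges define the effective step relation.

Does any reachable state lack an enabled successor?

Reachable = {0,1,2,3,5,6,7}
  0: c→2  tau→2  [2 exit(s)]
  1: a→7  b→3  c→6  tau→0  [4 exit(s)]
  2: tau→1  tau→5  [2 exit(s)]
  3: tau→6  [1 exit(s)]
  5: a→3  [1 exit(s)]
  6: b→6  [1 exit(s)]
  7: a→1  [1 exit(s)]

Answer: DEADLOCK-FREE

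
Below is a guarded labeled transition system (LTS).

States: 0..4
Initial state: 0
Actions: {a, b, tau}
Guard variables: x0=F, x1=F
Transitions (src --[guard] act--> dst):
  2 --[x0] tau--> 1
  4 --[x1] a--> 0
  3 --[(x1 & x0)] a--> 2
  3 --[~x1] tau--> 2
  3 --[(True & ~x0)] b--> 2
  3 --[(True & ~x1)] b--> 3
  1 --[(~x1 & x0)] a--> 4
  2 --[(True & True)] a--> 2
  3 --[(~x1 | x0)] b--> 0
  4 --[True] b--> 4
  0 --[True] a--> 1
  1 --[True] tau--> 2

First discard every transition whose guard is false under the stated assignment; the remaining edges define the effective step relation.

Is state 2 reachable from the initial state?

After dropping false guards: 8 live edges.
L0 = {0}
L1 = {1}  total {0,1}
L2 = {2}  total {0,1,2}
Reachable = {0,1,2}
Path to 2: a·tau

Answer: REACHABLE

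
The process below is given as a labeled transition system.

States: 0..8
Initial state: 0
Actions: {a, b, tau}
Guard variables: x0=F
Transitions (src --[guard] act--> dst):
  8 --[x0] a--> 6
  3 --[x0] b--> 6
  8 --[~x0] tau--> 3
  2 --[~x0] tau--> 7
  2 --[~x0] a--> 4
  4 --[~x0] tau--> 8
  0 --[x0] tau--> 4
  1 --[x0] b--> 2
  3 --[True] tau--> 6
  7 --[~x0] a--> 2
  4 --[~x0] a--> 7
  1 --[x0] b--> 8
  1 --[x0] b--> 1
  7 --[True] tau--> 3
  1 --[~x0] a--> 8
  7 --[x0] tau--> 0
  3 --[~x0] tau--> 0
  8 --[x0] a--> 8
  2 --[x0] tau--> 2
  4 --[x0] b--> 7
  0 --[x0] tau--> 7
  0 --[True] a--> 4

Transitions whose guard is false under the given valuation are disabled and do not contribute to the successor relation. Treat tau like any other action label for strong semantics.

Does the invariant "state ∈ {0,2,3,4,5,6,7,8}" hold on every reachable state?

Answer: INVARIANT HOLDS

Working:
Allowed set {0,2,3,4,5,6,7,8}
Reach set: {0,2,3,4,6,7,8}
  0: ✓
  2: ✓
  3: ✓
  4: ✓
  6: ✓
  7: ✓
  8: ✓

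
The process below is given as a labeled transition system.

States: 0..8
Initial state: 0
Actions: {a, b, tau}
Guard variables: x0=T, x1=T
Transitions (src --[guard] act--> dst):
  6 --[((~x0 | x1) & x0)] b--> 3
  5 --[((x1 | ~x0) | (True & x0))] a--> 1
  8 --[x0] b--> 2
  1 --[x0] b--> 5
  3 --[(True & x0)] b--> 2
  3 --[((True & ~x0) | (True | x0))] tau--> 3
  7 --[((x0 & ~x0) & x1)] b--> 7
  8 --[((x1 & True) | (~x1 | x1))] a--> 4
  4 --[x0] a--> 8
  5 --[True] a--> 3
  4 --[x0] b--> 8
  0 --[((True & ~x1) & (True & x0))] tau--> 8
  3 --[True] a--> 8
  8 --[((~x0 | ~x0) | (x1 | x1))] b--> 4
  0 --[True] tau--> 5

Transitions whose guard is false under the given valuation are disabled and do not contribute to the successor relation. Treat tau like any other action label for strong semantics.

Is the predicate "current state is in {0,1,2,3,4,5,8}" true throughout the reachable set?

Inv-set: {0,1,2,3,4,5,8}
R = {0,1,2,3,4,5,8}
  0: safe
  1: safe
  2: safe
  3: safe
  4: safe
  5: safe
  8: safe

Answer: INVARIANT HOLDS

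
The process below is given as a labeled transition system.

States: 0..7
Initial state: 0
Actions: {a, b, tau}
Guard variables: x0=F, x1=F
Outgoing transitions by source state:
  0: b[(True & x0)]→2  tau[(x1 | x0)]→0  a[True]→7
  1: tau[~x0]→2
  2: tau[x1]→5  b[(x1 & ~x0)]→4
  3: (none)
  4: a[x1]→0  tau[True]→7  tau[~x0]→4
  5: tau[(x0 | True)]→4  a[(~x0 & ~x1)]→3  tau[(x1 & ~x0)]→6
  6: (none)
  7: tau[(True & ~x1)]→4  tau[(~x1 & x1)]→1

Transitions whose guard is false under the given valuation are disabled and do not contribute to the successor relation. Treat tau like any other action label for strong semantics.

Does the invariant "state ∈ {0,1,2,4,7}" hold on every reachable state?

Answer: INVARIANT HOLDS

Trace:
Safe = {0,1,2,4,7}
R = {0,4,7}
  0: ok
  4: ok
  7: ok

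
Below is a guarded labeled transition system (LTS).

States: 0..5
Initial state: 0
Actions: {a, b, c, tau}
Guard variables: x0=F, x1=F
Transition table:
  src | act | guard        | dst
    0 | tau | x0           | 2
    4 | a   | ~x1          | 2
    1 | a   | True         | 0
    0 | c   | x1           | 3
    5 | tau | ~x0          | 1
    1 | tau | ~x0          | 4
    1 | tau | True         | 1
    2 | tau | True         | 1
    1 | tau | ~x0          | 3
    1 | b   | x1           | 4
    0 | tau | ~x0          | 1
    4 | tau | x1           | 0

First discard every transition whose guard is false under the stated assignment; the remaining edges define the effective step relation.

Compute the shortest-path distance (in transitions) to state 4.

Breadth-first toward 4:
  Layer 0: {0}
  Layer 1: {1}
  Layer 2: {3,4}
depth(4)=2, e.g. tau·tau

Answer: 2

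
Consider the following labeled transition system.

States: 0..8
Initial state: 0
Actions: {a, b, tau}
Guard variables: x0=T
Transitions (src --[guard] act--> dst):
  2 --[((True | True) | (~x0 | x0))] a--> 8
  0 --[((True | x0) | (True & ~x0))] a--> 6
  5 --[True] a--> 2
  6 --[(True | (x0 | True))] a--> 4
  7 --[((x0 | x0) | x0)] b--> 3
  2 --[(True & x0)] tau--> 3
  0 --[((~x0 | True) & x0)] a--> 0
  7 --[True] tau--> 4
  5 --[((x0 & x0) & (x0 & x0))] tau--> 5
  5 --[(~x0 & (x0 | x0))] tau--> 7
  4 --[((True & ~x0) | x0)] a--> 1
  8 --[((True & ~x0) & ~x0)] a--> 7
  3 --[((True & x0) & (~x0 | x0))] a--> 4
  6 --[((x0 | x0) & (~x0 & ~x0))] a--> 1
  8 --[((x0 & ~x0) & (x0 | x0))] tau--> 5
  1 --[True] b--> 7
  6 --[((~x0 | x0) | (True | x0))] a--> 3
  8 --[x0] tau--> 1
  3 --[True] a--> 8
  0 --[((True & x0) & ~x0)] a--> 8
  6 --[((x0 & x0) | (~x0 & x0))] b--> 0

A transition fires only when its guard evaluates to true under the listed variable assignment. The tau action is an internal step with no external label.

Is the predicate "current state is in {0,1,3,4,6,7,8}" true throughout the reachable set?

Inv-set: {0,1,3,4,6,7,8}
Reachable = {0,1,3,4,6,7,8}
  0: safe
  1: safe
  3: safe
  4: safe
  6: safe
  7: safe
  8: safe

Answer: INVARIANT HOLDS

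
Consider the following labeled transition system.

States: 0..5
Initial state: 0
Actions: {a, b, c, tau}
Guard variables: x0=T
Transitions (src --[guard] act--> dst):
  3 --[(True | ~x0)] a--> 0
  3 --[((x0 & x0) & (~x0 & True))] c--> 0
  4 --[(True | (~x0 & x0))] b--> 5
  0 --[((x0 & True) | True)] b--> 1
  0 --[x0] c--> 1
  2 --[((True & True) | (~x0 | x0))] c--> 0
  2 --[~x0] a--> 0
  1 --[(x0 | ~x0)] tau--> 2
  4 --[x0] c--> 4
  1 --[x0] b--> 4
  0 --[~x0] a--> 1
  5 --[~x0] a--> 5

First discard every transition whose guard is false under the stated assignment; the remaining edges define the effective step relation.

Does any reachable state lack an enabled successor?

Answer: DEADLOCK at state 5

Analysis:
Reach set: {0,1,2,4,5}
  0: b→1  c→1  [2 out]
  1: b→4  tau→2  [2 out]
  2: c→0  [1 out]
  4: b→5  c→4  [2 out]
  5: ∅  [no exit]
trace reaching 5: b·b·b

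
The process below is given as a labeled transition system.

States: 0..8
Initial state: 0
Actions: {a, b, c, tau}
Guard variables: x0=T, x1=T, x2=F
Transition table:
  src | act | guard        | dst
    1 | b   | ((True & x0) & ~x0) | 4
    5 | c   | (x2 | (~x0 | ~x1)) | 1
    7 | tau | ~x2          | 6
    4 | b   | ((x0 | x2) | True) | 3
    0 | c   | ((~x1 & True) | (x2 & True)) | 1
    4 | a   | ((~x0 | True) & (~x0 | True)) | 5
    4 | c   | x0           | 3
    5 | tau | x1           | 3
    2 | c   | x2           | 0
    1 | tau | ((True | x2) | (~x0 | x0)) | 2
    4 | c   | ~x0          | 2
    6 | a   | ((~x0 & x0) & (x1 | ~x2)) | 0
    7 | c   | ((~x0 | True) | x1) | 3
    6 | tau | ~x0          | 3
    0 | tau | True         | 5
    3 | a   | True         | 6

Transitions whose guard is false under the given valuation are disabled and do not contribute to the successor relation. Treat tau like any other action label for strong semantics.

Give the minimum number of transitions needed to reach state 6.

BFS to 6:
  depth 0: {0}
  depth 1: {5}
  depth 2: {3}
  depth 3: {6}
6 enters at depth 3; path tau·tau·a

Answer: 3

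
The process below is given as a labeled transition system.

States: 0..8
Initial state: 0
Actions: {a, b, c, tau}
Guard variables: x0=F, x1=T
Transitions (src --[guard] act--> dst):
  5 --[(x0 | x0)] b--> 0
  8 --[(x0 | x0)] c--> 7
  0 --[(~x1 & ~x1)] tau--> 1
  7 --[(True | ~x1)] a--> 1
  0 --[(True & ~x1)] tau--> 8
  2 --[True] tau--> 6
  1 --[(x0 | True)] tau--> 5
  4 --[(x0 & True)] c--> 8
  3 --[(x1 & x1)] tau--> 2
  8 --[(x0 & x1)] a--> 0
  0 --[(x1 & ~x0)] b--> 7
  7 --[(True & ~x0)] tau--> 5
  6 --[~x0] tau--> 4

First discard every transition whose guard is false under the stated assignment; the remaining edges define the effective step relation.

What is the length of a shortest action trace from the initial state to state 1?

Breadth-first toward 1:
  depth 0: {0}
  depth 1: {7}
  depth 2: {1,5}
first hit 1 at d=2 via b·a

Answer: 2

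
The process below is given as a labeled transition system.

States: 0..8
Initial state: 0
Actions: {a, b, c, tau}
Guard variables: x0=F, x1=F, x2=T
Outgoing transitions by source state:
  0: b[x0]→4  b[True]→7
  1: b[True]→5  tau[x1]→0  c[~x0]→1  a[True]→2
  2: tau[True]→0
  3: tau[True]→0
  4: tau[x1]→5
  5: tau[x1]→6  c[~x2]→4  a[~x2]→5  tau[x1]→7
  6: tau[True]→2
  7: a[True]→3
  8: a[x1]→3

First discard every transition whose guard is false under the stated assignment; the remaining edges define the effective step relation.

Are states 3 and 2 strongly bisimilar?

Bisimulation quotient by refinement:
  P[0] = {{0,1,2,3,4,5,6,7,8}}
  P[1] = {{0},{1},{2,3,6},{4,5,8},{7}}
  P[2] = {{0},{1},{2,3},{4,5,8},{6},{7}}
stable after 3 split(s): 6 block(s)
[3]={2,3}  [2]={2,3}

Answer: BISIMILAR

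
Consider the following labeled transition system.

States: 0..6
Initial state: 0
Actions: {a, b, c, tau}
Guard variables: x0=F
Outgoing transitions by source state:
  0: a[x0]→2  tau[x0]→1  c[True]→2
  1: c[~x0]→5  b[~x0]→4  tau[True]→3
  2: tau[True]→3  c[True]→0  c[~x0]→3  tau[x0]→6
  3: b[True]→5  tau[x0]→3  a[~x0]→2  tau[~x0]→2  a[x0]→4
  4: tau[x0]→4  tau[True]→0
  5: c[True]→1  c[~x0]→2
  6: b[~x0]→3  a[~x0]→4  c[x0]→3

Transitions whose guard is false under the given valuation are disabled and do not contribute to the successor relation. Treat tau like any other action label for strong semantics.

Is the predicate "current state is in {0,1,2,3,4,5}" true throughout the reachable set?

Allowed set {0,1,2,3,4,5}
Reachable = {0,1,2,3,4,5}
  0: ✓
  1: ✓
  2: ✓
  3: ✓
  4: ✓
  5: ✓

Answer: INVARIANT HOLDS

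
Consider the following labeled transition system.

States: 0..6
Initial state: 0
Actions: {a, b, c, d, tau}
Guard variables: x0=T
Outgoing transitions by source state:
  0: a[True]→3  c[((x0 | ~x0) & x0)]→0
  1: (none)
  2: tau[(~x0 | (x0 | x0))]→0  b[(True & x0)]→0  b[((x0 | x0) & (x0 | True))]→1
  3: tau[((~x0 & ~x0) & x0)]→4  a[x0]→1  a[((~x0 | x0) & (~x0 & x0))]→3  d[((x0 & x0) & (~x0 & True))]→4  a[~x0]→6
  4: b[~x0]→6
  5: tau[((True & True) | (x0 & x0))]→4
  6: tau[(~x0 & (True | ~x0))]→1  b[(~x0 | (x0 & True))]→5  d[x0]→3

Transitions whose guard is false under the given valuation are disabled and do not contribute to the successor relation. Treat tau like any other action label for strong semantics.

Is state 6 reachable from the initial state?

9 transition(s) survive guard evaluation.
depth 0: {0}
depth 1: {3}  total {0,3}
depth 2: {1}  total {0,1,3}
R = {0,1,3}

Answer: UNREACHABLE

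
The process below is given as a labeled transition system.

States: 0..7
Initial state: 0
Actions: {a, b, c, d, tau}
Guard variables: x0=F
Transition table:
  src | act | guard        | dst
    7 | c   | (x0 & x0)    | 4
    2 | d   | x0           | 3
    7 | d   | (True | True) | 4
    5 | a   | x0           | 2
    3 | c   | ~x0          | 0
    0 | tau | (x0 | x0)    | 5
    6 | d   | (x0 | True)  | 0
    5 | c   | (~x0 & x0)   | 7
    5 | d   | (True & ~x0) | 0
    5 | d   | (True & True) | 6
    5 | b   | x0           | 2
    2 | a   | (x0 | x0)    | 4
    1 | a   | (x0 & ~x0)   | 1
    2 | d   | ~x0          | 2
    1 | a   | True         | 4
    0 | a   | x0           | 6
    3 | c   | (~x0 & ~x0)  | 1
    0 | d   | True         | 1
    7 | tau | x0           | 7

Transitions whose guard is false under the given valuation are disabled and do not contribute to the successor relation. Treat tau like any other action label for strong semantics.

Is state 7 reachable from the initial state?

Answer: UNREACHABLE

Trace:
9 transition(s) survive guard evaluation.
depth 0: {0}
depth 1: {1}  total {0,1}
depth 2: {4}  total {0,1,4}
Reachable = {0,1,4}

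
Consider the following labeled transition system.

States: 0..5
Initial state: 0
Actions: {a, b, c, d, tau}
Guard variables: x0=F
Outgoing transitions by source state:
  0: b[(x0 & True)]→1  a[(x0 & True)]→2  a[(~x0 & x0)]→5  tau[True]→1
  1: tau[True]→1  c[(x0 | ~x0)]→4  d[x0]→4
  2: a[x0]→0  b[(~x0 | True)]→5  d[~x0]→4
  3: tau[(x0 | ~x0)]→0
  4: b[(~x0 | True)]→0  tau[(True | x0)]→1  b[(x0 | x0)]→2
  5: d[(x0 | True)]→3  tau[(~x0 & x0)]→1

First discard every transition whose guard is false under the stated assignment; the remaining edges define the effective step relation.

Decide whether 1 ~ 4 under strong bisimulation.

Refine partition for ~:
  P[0] = {{0,1,2,3,4,5}}
  P[1] = {{0,3},{1},{2},{4},{5}}
  P[2] = {{0},{1},{2},{3},{4},{5}}
Fixed point at round 3; 6 class(es).
[1]={1}  [4]={4}

Answer: NOT BISIMILAR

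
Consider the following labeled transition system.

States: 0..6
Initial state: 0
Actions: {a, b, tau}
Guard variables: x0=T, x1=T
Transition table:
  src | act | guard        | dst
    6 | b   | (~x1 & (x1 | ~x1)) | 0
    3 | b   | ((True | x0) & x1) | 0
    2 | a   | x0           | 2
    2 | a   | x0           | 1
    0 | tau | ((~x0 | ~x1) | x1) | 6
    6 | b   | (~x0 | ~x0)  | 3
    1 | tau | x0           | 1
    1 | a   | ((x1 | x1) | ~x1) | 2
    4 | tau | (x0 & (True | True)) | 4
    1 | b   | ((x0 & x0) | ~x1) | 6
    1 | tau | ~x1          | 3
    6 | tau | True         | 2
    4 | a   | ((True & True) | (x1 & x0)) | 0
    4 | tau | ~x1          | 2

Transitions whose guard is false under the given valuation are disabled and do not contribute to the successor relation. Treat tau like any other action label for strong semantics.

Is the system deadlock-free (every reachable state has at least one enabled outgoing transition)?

Answer: DEADLOCK-FREE

Working:
Reachable = {0,1,2,6}
  0: tau→6  [1 out]
  1: a→2  b→6  tau→1  [3 out]
  2: a→1  a→2  [2 out]
  6: tau→2  [1 out]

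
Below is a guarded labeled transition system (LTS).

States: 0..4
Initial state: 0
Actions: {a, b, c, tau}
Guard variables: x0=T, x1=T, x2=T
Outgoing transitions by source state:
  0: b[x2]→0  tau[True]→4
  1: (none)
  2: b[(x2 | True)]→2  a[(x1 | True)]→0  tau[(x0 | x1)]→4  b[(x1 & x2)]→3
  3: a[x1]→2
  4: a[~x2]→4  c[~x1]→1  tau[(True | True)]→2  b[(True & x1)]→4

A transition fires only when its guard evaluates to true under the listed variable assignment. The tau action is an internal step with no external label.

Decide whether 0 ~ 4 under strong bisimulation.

Refine partition for ~:
  P[0] = {{0,1,2,3,4}}
  P[1] = {{0,4},{1},{2},{3}}
  P[2] = {{0},{1},{2},{3},{4}}
stable after 3 split(s): 5 block(s)
[0]={0}  [4]={4}

Answer: NOT BISIMILAR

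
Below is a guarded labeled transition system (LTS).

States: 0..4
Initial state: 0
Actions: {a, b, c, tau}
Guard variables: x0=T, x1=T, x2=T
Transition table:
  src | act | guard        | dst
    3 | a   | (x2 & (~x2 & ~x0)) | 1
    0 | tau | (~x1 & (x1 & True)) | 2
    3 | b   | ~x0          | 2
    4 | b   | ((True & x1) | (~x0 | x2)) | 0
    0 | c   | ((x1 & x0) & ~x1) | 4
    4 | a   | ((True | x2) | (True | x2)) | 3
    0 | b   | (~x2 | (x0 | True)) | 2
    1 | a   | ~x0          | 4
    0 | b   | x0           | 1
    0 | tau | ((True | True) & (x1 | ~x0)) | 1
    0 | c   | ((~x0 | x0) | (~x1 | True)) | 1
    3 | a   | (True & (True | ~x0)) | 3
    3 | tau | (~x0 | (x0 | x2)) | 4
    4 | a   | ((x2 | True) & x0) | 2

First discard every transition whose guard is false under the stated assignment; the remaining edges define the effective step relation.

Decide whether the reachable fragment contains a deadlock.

Answer: DEADLOCK at state 1

Working:
Reachable = {0,1,2}
  0: b→1  b→2  c→1  tau→1  [deg 4]
  1: ∅  [STUCK]
  2: ∅  [STUCK]
witness 1: b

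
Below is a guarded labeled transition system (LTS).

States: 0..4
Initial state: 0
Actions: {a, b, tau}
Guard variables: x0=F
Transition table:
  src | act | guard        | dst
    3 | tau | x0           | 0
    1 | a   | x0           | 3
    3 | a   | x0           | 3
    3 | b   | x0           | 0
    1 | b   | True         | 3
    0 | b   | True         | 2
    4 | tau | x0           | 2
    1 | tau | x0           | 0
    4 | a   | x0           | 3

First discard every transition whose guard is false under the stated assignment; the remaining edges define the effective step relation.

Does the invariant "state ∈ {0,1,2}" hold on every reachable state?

Answer: INVARIANT HOLDS

Analysis:
Safe = {0,1,2}
Reach set: {0,2}
  0: ok
  2: ok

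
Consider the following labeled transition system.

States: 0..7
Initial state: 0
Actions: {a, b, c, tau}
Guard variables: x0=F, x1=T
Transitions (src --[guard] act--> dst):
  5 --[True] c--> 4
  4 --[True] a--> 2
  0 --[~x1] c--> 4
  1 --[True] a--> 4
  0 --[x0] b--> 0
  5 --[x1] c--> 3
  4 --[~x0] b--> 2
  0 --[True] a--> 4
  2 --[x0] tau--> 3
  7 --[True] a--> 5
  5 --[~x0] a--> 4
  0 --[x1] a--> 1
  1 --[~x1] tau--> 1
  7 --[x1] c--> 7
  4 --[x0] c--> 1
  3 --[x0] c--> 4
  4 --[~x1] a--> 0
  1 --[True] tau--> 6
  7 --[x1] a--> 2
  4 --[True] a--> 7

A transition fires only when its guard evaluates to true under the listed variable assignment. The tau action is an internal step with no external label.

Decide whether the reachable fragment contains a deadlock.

Answer: DEADLOCK at state 2

Trace:
R = {0,1,2,3,4,5,6,7}
  0: a→1  a→4  [2 out]
  1: a→4  tau→6  [2 out]
  2: ∅  [deadlock]
  3: ∅  [deadlock]
  4: a→2  a→7  b→2  [3 out]
  5: a→4  c→3  c→4  [3 out]
  6: ∅  [deadlock]
  7: a→2  a→5  c→7  [3 out]
Path to 2: a·a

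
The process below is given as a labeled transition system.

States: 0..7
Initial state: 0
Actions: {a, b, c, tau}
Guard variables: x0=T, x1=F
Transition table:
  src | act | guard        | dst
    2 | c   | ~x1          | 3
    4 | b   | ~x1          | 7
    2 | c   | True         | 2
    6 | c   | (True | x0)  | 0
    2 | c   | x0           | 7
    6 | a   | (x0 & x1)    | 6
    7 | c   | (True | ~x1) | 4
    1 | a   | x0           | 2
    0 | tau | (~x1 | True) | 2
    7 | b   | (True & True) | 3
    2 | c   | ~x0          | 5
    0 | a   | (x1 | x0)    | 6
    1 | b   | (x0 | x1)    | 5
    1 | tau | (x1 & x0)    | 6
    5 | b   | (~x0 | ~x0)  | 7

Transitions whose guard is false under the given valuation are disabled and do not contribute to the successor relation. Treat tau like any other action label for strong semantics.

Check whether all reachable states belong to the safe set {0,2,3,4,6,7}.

Inv-set: {0,2,3,4,6,7}
Reachable = {0,2,3,4,6,7}
  0: ok
  2: ok
  3: ok
  4: ok
  6: ok
  7: ok

Answer: INVARIANT HOLDS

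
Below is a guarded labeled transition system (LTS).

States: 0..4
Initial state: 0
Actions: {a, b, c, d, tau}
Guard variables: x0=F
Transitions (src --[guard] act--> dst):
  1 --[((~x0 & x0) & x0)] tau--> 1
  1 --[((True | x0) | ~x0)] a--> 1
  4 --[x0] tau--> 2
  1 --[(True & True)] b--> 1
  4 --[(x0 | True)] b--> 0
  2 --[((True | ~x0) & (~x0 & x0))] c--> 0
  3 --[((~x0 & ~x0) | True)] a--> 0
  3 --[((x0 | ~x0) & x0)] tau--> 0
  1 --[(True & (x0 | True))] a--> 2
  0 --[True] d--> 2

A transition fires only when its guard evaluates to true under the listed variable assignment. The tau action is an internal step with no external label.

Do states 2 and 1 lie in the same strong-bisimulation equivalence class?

Bisimulation quotient by refinement:
  round 0: {{0,1,2,3,4}}
  round 1: {{0},{1},{2},{3},{4}}
5 equivalence class(es) (converged in 2)
class of 2: {2}; class of 1: {1}

Answer: NOT BISIMILAR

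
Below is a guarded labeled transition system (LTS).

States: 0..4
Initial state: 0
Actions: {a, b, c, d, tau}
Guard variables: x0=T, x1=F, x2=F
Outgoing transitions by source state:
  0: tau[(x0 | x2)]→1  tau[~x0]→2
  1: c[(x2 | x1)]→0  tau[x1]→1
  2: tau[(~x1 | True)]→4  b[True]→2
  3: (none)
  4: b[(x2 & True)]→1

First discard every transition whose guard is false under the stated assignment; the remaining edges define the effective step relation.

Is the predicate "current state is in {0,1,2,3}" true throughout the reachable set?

Answer: INVARIANT HOLDS

Working:
Allowed set {0,1,2,3}
R = {0,1}
  0: ok
  1: ok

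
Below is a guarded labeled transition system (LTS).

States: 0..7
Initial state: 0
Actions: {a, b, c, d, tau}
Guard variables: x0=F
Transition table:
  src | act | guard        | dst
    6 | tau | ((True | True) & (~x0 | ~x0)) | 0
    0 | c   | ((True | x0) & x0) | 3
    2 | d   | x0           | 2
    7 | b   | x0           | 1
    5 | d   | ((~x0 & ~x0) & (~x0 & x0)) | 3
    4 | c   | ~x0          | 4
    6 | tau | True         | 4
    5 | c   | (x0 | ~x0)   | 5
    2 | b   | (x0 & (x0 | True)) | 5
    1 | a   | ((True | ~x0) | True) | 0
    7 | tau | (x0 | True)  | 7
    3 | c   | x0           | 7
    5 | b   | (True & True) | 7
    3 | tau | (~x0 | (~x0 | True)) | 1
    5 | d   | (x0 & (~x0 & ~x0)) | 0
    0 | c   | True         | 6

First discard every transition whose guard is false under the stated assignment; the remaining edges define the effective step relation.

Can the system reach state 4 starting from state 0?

Answer: REACHABLE

Working:
Guard filter leaves 9 enabled edge(s).
depth 0: {0}
depth 1: {6}  total {0,6}
depth 2: {4}  total {0,4,6}
R = {0,4,6}
Path to 4: c·tau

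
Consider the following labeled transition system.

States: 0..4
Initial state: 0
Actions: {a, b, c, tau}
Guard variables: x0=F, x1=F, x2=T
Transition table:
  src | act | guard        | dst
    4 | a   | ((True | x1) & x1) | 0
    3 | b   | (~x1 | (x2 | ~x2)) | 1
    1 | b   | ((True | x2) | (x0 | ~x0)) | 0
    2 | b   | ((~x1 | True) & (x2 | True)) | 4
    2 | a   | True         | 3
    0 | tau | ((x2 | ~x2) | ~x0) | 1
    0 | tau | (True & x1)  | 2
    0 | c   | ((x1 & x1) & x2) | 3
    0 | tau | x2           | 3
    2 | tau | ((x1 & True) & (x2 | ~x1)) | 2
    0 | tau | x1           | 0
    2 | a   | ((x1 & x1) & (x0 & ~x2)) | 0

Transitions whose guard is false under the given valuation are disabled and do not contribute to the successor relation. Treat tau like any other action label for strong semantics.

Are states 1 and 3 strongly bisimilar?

Answer: NOT BISIMILAR

Trace:
Compute ~ classes (split until stable):
  P[0] = {{0,1,2,3,4}}
  P[1] = {{0},{1,3},{2},{4}}
  P[2] = {{0},{1},{2},{3},{4}}
5 equivalence class(es) (converged in 3)
class of 1: {1}; class of 3: {3}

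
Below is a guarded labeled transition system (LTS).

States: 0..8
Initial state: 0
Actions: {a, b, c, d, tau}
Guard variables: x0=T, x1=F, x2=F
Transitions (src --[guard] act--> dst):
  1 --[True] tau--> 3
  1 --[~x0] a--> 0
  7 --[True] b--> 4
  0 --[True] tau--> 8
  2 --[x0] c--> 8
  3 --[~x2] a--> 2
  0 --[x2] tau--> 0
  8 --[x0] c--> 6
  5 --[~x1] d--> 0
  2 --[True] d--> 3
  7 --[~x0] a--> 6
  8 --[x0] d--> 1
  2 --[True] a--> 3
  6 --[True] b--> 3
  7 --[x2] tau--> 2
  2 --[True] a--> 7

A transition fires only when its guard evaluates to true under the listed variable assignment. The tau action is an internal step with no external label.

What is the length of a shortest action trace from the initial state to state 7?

Answer: 5

Working:
Breadth-first toward 7:
  depth 0: {0}
  depth 1: {8}
  depth 2: {1,6}
  depth 3: {3}
  depth 4: {2}
  depth 5: {7}
depth(7)=5, e.g. tau·c·b·a·a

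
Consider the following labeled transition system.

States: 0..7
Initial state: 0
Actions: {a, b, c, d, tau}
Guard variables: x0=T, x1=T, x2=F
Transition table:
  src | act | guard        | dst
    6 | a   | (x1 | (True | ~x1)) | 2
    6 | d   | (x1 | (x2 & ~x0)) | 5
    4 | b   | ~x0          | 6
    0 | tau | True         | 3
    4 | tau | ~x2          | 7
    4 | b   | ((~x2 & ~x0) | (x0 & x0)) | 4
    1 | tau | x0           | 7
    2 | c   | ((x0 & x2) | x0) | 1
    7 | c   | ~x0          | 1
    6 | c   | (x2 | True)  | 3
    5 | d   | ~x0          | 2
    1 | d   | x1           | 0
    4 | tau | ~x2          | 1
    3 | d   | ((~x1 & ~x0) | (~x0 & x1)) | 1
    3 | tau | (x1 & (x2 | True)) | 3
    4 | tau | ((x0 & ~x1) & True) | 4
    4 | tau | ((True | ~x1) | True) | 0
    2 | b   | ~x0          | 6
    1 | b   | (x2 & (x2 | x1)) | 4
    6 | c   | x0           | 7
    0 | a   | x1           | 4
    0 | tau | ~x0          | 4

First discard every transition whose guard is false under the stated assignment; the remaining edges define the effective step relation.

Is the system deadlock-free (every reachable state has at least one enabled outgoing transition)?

Answer: DEADLOCK at state 7

Trace:
Reachable = {0,1,3,4,7}
  0: a→4  tau→3  [2 out]
  1: d→0  tau→7  [2 out]
  3: tau→3  [1 out]
  4: b→4  tau→0  tau→1  tau→7  [4 out]
  7: ∅  [deadlock]
Path to 7: a·tau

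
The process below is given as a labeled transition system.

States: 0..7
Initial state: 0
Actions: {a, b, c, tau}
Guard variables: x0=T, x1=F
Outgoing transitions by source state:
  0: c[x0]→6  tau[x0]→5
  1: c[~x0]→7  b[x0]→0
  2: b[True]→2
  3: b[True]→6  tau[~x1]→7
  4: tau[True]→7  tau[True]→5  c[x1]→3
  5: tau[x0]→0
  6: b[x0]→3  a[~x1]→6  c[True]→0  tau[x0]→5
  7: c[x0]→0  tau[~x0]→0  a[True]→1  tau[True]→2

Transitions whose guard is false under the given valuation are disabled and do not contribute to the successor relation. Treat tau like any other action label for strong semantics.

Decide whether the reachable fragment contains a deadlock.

Answer: DEADLOCK-FREE

Working:
R = {0,1,2,3,5,6,7}
  0: c→6  tau→5  [2 out]
  1: b→0  [1 out]
  2: b→2  [1 out]
  3: b→6  tau→7  [2 out]
  5: tau→0  [1 out]
  6: a→6  b→3  c→0  tau→5  [4 out]
  7: a→1  c→0  tau→2  [3 out]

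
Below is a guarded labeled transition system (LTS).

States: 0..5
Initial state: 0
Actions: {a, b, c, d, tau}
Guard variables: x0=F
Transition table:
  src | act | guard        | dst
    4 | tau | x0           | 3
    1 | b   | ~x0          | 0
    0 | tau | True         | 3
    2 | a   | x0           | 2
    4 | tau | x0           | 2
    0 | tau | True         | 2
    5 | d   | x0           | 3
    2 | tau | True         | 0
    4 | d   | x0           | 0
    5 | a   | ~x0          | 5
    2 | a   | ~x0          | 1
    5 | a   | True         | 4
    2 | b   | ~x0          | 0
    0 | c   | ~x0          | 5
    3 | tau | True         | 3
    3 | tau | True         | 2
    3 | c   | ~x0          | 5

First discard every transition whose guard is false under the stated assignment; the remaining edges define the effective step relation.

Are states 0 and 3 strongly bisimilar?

Bisimulation quotient by refinement:
  round 0: {{0,1,2,3,4,5}}
  round 1: {{0,3},{1},{2},{4},{5}}
stable after 2 split(s): 5 block(s)
0∈{0,3}, 3∈{0,3}

Answer: BISIMILAR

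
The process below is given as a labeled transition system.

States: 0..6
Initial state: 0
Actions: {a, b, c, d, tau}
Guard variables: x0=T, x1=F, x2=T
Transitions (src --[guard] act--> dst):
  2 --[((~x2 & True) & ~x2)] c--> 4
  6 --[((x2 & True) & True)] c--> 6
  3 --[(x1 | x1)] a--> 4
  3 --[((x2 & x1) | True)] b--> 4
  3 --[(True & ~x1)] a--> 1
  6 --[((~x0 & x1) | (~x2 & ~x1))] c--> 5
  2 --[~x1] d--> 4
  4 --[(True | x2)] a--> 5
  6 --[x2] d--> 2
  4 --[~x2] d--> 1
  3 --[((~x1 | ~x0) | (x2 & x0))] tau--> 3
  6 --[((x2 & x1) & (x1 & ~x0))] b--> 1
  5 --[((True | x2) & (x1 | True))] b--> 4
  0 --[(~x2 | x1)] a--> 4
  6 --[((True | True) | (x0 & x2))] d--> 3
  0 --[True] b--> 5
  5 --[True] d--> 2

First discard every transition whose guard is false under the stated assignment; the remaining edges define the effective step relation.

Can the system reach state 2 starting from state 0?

Answer: REACHABLE

Analysis:
Guard filter leaves 11 enabled edge(s).
L0 = {0}
L1 = {5}  now seen {0,5}
L2 = {2,4}  now seen {0,2,4,5}
Reach set: {0,2,4,5}
trace reaching 2: b·d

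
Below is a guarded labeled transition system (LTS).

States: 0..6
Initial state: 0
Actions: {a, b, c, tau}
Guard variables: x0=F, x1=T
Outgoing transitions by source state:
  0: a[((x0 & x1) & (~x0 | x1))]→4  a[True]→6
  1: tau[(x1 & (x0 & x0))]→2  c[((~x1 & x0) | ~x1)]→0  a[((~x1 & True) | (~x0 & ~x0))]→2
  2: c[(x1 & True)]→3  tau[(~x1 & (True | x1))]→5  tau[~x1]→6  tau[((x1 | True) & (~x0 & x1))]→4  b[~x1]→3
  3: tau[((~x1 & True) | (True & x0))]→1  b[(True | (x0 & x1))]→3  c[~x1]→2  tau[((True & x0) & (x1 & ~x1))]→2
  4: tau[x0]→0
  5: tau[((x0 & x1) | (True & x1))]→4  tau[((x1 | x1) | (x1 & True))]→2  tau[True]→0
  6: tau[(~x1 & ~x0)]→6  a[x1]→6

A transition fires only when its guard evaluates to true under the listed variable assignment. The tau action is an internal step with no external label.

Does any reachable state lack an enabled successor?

Answer: DEADLOCK-FREE

Trace:
Reachable = {0,6}
  0: a→6  [1 exit(s)]
  6: a→6  [1 exit(s)]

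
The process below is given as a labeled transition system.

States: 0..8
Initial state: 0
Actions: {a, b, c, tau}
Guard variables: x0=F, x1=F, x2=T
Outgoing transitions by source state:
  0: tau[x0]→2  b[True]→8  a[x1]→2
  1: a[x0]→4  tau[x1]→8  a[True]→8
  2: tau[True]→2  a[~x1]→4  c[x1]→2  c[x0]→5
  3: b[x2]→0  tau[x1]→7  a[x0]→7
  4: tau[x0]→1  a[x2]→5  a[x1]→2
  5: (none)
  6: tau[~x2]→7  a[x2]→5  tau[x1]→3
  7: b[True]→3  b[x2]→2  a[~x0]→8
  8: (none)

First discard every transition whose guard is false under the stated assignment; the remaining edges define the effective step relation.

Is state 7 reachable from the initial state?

Guard filter leaves 10 enabled edge(s).
Layer 0: {0}
Layer 1: {8}  now seen {0,8}
R = {0,8}

Answer: UNREACHABLE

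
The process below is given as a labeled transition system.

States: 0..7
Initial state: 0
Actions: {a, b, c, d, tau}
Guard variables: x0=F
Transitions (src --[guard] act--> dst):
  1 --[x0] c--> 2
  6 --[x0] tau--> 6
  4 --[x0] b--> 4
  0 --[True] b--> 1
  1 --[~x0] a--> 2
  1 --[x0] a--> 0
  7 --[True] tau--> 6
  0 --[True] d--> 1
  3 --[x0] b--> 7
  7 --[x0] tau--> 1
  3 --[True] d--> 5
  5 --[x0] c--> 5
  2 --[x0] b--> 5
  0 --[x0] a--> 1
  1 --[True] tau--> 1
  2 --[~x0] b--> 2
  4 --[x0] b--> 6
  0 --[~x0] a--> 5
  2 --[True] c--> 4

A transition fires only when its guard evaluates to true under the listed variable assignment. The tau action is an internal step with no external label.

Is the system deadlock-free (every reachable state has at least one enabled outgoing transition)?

Answer: DEADLOCK at state 4

Trace:
Reachable = {0,1,2,4,5}
  0: a→5  b→1  d→1  [deg 3]
  1: a→2  tau→1  [deg 2]
  2: b→2  c→4  [deg 2]
  4: ∅  [deadlock]
  5: ∅  [deadlock]
witness 4: b·a·c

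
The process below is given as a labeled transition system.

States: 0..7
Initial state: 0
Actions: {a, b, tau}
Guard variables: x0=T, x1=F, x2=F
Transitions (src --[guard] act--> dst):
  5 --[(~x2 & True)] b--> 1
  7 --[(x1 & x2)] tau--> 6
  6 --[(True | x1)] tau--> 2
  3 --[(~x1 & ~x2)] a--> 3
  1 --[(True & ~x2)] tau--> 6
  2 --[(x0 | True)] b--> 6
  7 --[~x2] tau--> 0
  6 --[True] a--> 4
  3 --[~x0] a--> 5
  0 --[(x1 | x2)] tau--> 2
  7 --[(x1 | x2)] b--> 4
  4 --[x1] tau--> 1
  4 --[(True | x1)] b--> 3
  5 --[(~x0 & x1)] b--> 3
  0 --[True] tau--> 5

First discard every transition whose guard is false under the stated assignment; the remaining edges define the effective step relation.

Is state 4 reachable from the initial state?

Answer: REACHABLE

Trace:
Guard filter leaves 9 enabled edge(s).
depth 0: {0}
depth 1: {5}  now seen {0,5}
depth 2: {1}  now seen {0,1,5}
depth 3: {6}  now seen {0,1,5,6}
depth 4: {2,4}  now seen {0,1,2,4,5,6}
depth 5: {3}  now seen {0,1,2,3,4,5,6}
Reachable = {0,1,2,3,4,5,6}
witness 4: tau·b·tau·a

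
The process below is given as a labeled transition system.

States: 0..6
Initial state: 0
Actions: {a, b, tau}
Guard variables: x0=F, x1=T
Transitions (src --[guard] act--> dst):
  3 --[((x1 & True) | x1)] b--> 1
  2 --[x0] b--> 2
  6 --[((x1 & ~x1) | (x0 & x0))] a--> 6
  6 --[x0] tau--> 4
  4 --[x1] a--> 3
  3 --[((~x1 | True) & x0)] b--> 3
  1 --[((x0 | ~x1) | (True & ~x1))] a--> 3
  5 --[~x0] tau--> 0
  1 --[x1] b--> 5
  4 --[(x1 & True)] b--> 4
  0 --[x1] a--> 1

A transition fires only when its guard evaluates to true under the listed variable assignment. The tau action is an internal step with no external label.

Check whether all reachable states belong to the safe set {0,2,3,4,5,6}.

Answer: INVARIANT VIOLATED at state 1

Working:
Allowed set {0,2,3,4,5,6}
Reachable = {0,1,5}
  0: ok
  1: ✗ unsafe
  5: ok
reach 1 via a — violates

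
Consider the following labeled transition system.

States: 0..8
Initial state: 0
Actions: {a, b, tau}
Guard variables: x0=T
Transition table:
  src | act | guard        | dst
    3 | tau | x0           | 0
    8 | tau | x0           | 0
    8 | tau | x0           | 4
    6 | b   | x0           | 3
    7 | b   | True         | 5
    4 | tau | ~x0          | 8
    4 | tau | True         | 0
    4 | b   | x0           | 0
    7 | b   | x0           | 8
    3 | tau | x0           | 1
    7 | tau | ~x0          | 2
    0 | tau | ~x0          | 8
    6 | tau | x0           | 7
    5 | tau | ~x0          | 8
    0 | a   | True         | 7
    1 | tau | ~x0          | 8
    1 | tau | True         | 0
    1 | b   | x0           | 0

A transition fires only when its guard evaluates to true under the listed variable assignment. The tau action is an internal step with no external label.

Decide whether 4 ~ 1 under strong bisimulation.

Bisimulation quotient by refinement:
  π0 = {{0,1,2,3,4,5,6,7,8}}
  π1 = {{0},{1,4,6},{2,5},{3,8},{7}}
  π2 = {{0},{1,4},{2,5},{3,8},{6},{7}}
Fixed point at round 3; 6 class(es).
class of 4: {1,4}; class of 1: {1,4}

Answer: BISIMILAR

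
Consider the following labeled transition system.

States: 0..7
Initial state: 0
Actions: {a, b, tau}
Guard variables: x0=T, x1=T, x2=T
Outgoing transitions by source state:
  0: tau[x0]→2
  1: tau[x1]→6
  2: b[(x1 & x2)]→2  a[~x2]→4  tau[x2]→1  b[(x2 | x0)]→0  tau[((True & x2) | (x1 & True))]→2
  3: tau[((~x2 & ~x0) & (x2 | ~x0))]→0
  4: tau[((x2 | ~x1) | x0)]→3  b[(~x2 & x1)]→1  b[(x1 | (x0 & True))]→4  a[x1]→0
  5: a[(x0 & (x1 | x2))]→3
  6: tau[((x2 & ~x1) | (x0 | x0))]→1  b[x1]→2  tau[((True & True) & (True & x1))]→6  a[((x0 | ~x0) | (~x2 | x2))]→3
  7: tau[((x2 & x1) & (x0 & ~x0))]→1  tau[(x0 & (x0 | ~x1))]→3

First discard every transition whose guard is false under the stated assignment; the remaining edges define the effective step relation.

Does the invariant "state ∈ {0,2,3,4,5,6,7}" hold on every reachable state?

Answer: INVARIANT VIOLATED at state 1

Analysis:
Inv-set: {0,2,3,4,5,6,7}
Reachable = {0,1,2,3,6}
  0: ok
  1: VIOLATES
  2: ok
  3: ok
  6: ok
reach 1 via tau·tau — violates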